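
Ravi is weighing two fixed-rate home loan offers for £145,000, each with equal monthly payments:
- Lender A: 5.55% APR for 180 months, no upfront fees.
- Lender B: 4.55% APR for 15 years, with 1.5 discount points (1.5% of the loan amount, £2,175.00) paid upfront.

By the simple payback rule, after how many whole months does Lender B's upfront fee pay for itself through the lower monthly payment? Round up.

29 months

Lender A: at 5.55% the monthly rate is 0.0046250, so the payment is 145,000 × 0.0046250 / (1 − 1.0046250^−180) = £1,188.62.
Lender B: monthly rate = 4.55%/12 = 0.0037917; payment = 145,000 × 0.0037917 / (1 − (1+0.0037917)^−180) = £1,112.95.
Monthly savings = £1,188.62 − £1,112.95 = £75.67.
Break-even = £2,175.00 / £75.67 = 28.74 → 29 months.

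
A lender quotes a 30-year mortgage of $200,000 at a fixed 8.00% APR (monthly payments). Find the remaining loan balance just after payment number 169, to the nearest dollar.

$158,255

With monthly rate i = 8%/12 = 0.0066667, the balance after k of n payments is P · [(1+i)^n − (1+i)^k] / [(1+i)^n − 1].
(1+0.0066667)^360 = 10.93572966 and (1+0.0066667)^169 = 3.07384038, so the balance is 200,000 × (10.93572966 − 3.07384038) / (10.93572966 − 1) = $158,254.90.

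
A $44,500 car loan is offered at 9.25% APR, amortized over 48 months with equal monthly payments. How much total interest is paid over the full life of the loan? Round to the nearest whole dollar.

At 9.25% the monthly rate is 0.0077083, so the payment is 44,500 × 0.0077083 / (1 − 1.0077083^−48) = $1,112.67.
Total paid = 48 × $1,112.67 = $53,408.16; interest = $53,408.16 − $44,500 = $8,908.16.

$8,908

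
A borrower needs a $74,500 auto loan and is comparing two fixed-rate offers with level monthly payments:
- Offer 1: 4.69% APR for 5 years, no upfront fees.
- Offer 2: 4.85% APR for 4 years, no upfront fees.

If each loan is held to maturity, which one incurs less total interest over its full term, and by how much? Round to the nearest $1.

Offer 1: monthly rate = 4.69%/12 = 0.0039083; payment = 74,500 × 0.0039083 / (1 − (1+0.0039083)^−60) = $1,395.35.
Total interest on Offer 1 = 60 × $1,395.35 − $74,500 = $9,221.00.
Offer 2: at 4.85% the monthly rate is 0.0040417, so the payment is 74,500 × 0.0040417 / (1 − 1.0040417^−48) = $1,710.62.
Total interest on Offer 2 = 48 × $1,710.62 − $74,500 = $7,609.76.
Offer 2 is lower by $1,611.24.

Offer 2 by $1,611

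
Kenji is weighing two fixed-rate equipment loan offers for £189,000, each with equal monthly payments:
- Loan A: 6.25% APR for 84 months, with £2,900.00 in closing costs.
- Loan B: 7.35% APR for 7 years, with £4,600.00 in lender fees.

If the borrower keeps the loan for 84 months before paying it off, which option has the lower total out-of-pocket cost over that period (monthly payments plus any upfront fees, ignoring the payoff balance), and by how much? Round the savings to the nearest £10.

Loan A: at 6.25% the monthly rate is 0.0052083, so the payment is 189,000 × 0.0052083 / (1 − 1.0052083^−84) = £2,783.72.
Loan B: monthly rate = 7.35%/12 = 0.0061250; payment = 189,000 × 0.0061250 / (1 − (1+0.0061250)^−84) = £2,884.96.
Over 84 months: Loan A costs 84 × £2,783.72 + £2,900.00 = £236,732.48; Loan B costs 84 × £2,884.96 + £4,600.00 = £246,936.64.
Loan A is cheaper by £246,936.64 − £236,732.48 = £10,204.16.

Loan A by £10,200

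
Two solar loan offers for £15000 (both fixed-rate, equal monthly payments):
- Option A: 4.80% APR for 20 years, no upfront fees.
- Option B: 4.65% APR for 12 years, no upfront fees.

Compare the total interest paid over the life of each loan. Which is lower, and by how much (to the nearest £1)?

Option B by £3,762

Option A: at 4.80% the monthly rate is 0.0040000, so the payment is 15,000 × 0.0040000 / (1 − 1.0040000^−240) = £97.34.
Total interest on Option A = 240 × £97.34 − £15,000 = £8,361.60.
Option B: at 4.65% the monthly rate is 0.0038750, so the payment is 15,000 × 0.0038750 / (1 − 1.0038750^−144) = £136.11.
Total interest on Option B = 144 × £136.11 − £15,000 = £4,599.84.
Option B is lower by £3,761.76.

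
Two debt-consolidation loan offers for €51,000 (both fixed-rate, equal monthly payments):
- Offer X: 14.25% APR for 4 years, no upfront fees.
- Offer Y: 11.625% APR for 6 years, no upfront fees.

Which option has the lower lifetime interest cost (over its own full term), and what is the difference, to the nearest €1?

Offer X by €3,872

Offer X: monthly rate = 14.25%/12 = 0.0118750; payment = 51,000 × 0.0118750 / (1 − (1+0.0118750)^−48) = €1,400.05.
Total interest on Offer X = 48 × €1,400.05 − €51,000 = €16,202.40.
Offer Y: monthly rate = 11.625%/12 = 0.0096875; payment = 51,000 × 0.0096875 / (1 − (1+0.0096875)^−72) = €987.14.
Total interest on Offer Y = 72 × €987.14 − €51,000 = €20,074.08.
Offer X is lower by €3,871.68.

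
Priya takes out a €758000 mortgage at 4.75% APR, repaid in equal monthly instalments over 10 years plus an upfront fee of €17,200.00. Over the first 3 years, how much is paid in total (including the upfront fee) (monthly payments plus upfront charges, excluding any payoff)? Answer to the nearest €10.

Monthly rate = 4.75%/12 = 0.0039583; payment = 758,000 × 0.0039583 / (1 − (1+0.0039583)^−120) = €7,947.46.
Total outlay = 36 × €7,947.46 + €17,200.00 = €303,308.56.

€303,310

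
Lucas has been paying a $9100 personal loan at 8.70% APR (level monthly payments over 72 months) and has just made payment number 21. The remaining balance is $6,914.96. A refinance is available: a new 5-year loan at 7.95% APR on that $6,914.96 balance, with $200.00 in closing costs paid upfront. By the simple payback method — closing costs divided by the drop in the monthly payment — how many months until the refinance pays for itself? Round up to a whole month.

9 months

Current payment = 9,100 × 8.7%/12 / (1 − (1+0.0072500)^−72) = $162.68.
Refinanced payment = 6,914.96 × 0.0066250 / (1 − (1+0.0066250)^−60) = $140.05.
Monthly savings = $162.68 − $140.05 = $22.63.
Break-even = $200.00 / $22.63 = 8.84 → 9 months.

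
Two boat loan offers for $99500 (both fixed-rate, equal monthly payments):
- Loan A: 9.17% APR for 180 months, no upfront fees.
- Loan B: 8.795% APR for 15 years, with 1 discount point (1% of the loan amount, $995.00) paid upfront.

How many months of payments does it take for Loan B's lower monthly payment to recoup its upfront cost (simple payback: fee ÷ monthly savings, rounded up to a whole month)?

45 months

Loan A: at 9.17% the monthly rate is 0.0076417, so the payment is 99,500 × 0.0076417 / (1 − 1.0076417^−180) = $1,019.28.
Loan B: monthly rate = 8.795%/12 = 0.0073292; payment = 99,500 × 0.0073292 / (1 − (1+0.0073292)^−180) = $997.10.
Monthly savings = $1,019.28 − $997.10 = $22.18.
Break-even = $995.00 / $22.18 = 44.86 → 45 months.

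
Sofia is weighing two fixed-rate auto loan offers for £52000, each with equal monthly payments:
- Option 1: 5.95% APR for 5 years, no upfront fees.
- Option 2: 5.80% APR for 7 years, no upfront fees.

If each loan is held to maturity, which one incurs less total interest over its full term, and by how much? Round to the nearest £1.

Option 1: monthly rate = 5.95%/12 = 0.0049583; payment = 52,000 × 0.0049583 / (1 − (1+0.0049583)^−60) = £1,004.10.
Total interest on Option 1 = 60 × £1,004.10 − £52,000 = £8,246.00.
Option 2: monthly rate = 5.8%/12 = 0.0048333; payment = 52,000 × 0.0048333 / (1 − (1+0.0048333)^−84) = £754.67.
Total interest on Option 2 = 84 × £754.67 − £52,000 = £11,392.28.
Option 1 is lower by £3,146.28.

Option 1 by £3,146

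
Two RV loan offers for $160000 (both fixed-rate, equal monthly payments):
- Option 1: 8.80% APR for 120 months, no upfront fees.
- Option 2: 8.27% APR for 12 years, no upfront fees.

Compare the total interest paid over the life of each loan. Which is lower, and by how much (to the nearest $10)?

Option 1 by $11,680

Option 1: monthly rate = 8.8%/12 = 0.0073333; payment = 160,000 × 0.0073333 / (1 − (1+0.0073333)^−120) = $2,009.53.
Total interest on Option 1 = 120 × $2,009.53 − $160,000 = $81,143.60.
Option 2: at 8.27% the monthly rate is 0.0068917, so the payment is 160,000 × 0.0068917 / (1 − 1.0068917^−144) = $1,755.70.
Total interest on Option 2 = 144 × $1,755.70 − $160,000 = $92,820.80.
Option 1 is lower by $11,677.20.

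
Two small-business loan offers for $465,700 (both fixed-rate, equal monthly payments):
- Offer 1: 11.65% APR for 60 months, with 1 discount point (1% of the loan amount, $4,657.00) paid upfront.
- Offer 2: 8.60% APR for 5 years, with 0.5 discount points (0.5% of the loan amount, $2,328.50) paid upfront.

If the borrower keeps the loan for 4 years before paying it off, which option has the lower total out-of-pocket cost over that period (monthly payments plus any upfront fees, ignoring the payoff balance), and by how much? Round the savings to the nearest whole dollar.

Offer 1: monthly rate = 11.65%/12 = 0.0097083; payment = 465,700 × 0.0097083 / (1 − (1+0.0097083)^−60) = $10,277.06.
Offer 2: at 8.60% the monthly rate is 0.0071667, so the payment is 465,700 × 0.0071667 / (1 − 1.0071667^−60) = $9,577.01.
Over 48 months: Offer 1 costs 48 × $10,277.06 + $4,657.00 = $497,955.88; Offer 2 costs 48 × $9,577.01 + $2,328.50 = $462,024.98.
Offer 2 is cheaper by $497,955.88 − $462,024.98 = $35,930.90.

Offer 2 by $35,931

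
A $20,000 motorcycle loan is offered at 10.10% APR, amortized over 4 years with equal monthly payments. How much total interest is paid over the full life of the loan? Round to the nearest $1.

Monthly rate = 10.1%/12 = 0.0084167; payment = 20,000 × 0.0084167 / (1 − (1+0.0084167)^−48) = $508.21.
Total paid = 48 × $508.21 = $24,394.08; interest = $24,394.08 − $20,000 = $4,394.08.

$4,394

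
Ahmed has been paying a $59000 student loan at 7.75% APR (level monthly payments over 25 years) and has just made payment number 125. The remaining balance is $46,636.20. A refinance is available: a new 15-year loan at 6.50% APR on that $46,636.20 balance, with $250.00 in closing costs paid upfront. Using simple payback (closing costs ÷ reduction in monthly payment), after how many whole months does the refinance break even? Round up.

Current payment = 59,000 × 7.75%/12 / (1 − (1+0.0064583)^−300) = $445.64.
Refinanced payment = 46,636.20 × 0.0054167 / (1 − (1+0.0054167)^−180) = $406.25.
Monthly savings = $445.64 − $406.25 = $39.39.
Break-even = $250.00 / $39.39 = 6.35 → 7 months.

7 months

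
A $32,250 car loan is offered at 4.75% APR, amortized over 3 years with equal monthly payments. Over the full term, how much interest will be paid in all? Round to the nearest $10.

$2,420

Monthly rate = 4.75%/12 = 0.0039583; payment = 32,250 × 0.0039583 / (1 − (1+0.0039583)^−36) = $962.95.
Total paid = 36 × $962.95 = $34,666.20; interest = $34,666.20 − $32,250 = $2,416.20.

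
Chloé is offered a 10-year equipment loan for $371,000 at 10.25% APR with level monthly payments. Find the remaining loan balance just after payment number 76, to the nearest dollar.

With monthly rate i = 10.25%/12 = 0.0085417, the balance after k of n payments is P · [(1+i)^n − (1+i)^k] / [(1+i)^n − 1].
(1+0.0085417)^120 = 2.77499006 and (1+0.0085417)^76 = 1.90867612, so the balance is 371,000 × (2.77499006 − 1.90867612) / (2.77499006 − 1) = $181,072.83.

$181,073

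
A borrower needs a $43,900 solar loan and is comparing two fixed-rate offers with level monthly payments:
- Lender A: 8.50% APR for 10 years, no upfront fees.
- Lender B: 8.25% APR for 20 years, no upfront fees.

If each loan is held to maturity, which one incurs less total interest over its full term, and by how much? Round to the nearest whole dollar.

Lender A: at 8.50% the monthly rate is 0.0070833, so the payment is 43,900 × 0.0070833 / (1 − 1.0070833^−120) = $544.30.
Total interest on Lender A = 120 × $544.30 − $43,900 = $21,416.00.
Lender B: monthly rate = 8.25%/12 = 0.0068750; payment = 43,900 × 0.0068750 / (1 − (1+0.0068750)^−240) = $374.06.
Total interest on Lender B = 240 × $374.06 − $43,900 = $45,874.40.
Lender A is lower by $24,458.40.

Lender A by $24,458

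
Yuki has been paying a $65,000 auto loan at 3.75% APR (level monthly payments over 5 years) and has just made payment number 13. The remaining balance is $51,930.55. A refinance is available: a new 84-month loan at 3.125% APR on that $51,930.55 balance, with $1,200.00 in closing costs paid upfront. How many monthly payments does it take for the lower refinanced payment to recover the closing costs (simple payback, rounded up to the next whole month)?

3 months

Current payment = 65,000 × 3.75%/12 / (1 − (1+0.0031250)^−60) = $1,189.75.
Refinanced payment = 51,930.55 × 0.0026042 / (1 − (1+0.0026042)^−84) = $689.10.
Monthly savings = $1,189.75 − $689.10 = $500.65.
Break-even = $1,200.00 / $500.65 = 2.40 → 3 months.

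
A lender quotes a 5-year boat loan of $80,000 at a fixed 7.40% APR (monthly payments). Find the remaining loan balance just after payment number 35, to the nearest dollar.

With monthly rate i = 7.4%/12 = 0.0061667, the balance after k of n payments is P · [(1+i)^n − (1+i)^k] / [(1+i)^n − 1].
(1+0.0061667)^60 = 1.44609068 and (1+0.0061667)^35 = 1.24007340, so the balance is 80,000 × (1.44609068 − 1.24007340) / (1.44609068 − 1) = $36,946.26.

$36,946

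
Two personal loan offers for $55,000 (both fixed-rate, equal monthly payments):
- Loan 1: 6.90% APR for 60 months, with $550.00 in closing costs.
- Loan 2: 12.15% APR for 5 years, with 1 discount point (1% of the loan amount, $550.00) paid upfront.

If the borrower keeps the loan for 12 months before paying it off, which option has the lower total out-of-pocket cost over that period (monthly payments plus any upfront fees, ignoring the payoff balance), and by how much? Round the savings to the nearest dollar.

Loan 1: monthly rate = 6.9%/12 = 0.0057500; payment = 55,000 × 0.0057500 / (1 − (1+0.0057500)^−60) = $1,086.47.
Loan 2: at 12.15% the monthly rate is 0.0101250, so the payment is 55,000 × 0.0101250 / (1 − 1.0101250^−60) = $1,227.62.
Over 12 months: Loan 1 costs 12 × $1,086.47 + $550.00 = $13,587.64; Loan 2 costs 12 × $1,227.62 + $550.00 = $15,281.44.
Loan 1 is cheaper by $15,281.44 − $13,587.64 = $1,693.80.

Loan 1 by $1,694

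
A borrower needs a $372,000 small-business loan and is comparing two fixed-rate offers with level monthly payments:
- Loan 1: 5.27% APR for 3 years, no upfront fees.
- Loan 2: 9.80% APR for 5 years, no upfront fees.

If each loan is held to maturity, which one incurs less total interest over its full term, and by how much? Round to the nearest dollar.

Loan 1 by $69,045

Loan 1: at 5.27% the monthly rate is 0.0043917, so the payment is 372,000 × 0.0043917 / (1 − 1.0043917^−36) = $11,194.33.
Total interest on Loan 1 = 36 × $11,194.33 − $372,000 = $30,995.88.
Loan 2: monthly rate = 9.8%/12 = 0.0081667; payment = 372,000 × 0.0081667 / (1 − (1+0.0081667)^−60) = $7,867.34.
Total interest on Loan 2 = 60 × $7,867.34 − $372,000 = $100,040.40.
Loan 1 is lower by $69,044.52.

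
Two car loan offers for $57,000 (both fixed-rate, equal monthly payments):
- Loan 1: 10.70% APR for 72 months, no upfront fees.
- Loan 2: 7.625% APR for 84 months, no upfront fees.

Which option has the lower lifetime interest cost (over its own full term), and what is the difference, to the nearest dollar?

Loan 2 by $3,751

Loan 1: monthly rate = 10.7%/12 = 0.0089167; payment = 57,000 × 0.0089167 / (1 − (1+0.0089167)^−72) = $1,076.20.
Total interest on Loan 1 = 72 × $1,076.20 − $57,000 = $20,486.40.
Loan 2: monthly rate = 7.625%/12 = 0.0063542; payment = 57,000 × 0.0063542 / (1 − (1+0.0063542)^−84) = $877.80.
Total interest on Loan 2 = 84 × $877.80 − $57,000 = $16,735.20.
Loan 2 is lower by $3,751.20.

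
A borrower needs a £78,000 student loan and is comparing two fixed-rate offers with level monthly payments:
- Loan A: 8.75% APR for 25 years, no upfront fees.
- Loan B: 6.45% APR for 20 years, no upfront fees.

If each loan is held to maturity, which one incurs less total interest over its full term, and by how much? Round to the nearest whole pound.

Loan A: at 8.75% the monthly rate is 0.0072917, so the payment is 78,000 × 0.0072917 / (1 − 1.0072917^−300) = £641.27.
Total interest on Loan A = 300 × £641.27 − £78,000 = £114,381.00.
Loan B: monthly rate = 6.45%/12 = 0.0053750; payment = 78,000 × 0.0053750 / (1 − (1+0.0053750)^−240) = £579.25.
Total interest on Loan B = 240 × £579.25 − £78,000 = £61,020.00.
Loan B is lower by £53,361.00.

Loan B by £53,361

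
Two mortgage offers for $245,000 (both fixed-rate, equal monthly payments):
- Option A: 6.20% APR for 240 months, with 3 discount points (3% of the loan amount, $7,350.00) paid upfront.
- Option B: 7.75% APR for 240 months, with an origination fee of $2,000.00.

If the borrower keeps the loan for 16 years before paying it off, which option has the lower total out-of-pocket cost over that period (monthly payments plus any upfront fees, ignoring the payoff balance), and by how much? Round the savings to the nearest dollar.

Option A by $38,365

Option A: monthly rate = 6.2%/12 = 0.0051667; payment = 245,000 × 0.0051667 / (1 − (1+0.0051667)^−240) = $1,783.64.
Option B: monthly rate = 7.75%/12 = 0.0064583; payment = 245,000 × 0.0064583 / (1 − (1+0.0064583)^−240) = $2,011.32.
Over 192 months: Option A costs 192 × $1,783.64 + $7,350.00 = $349,808.88; Option B costs 192 × $2,011.32 + $2,000.00 = $388,173.44.
Option A is cheaper by $388,173.44 − $349,808.88 = $38,364.56.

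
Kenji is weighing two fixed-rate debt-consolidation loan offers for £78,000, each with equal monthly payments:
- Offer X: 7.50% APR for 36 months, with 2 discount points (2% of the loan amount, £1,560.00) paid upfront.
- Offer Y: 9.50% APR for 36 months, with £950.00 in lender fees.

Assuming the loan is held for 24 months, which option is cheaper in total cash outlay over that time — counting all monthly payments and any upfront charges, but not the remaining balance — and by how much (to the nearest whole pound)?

Offer X: monthly rate = 7.5%/12 = 0.0062500; payment = 78,000 × 0.0062500 / (1 − (1+0.0062500)^−36) = £2,426.29.
Offer Y: at 9.50% the monthly rate is 0.0079167, so the payment is 78,000 × 0.0079167 / (1 − 1.0079167^−36) = £2,498.57.
Over 24 months: Offer X costs 24 × £2,426.29 + £1,560.00 = £59,790.96; Offer Y costs 24 × £2,498.57 + £950.00 = £60,915.68.
Offer X is cheaper by £60,915.68 − £59,790.96 = £1,124.72.

Offer X by £1,125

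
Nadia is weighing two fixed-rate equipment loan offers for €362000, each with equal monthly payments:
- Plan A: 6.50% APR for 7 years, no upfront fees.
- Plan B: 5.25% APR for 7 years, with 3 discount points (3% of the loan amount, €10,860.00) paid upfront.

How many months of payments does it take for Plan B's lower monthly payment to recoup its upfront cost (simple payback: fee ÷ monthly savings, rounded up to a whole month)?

51 months

Plan A: monthly rate = 6.5%/12 = 0.0054167; payment = 362,000 × 0.0054167 / (1 − (1+0.0054167)^−84) = €5,375.50.
Plan B: at 5.25% the monthly rate is 0.0043750, so the payment is 362,000 × 0.0043750 / (1 − 1.0043750^−84) = €5,159.11.
Monthly savings = €5,375.50 − €5,159.11 = €216.39.
Break-even = €10,860.00 / €216.39 = 50.19 → 51 months.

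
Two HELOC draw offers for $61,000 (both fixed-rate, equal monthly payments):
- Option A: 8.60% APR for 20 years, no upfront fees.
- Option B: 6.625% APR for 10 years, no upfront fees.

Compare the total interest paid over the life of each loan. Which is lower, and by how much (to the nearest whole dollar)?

Option B by $44,394

Option A: monthly rate = 8.6%/12 = 0.0071667; payment = 61,000 × 0.0071667 / (1 − (1+0.0071667)^−240) = $533.24.
Total interest on Option A = 240 × $533.24 − $61,000 = $66,977.60.
Option B: at 6.625% the monthly rate is 0.0055208, so the payment is 61,000 × 0.0055208 / (1 − 1.0055208^−120) = $696.53.
Total interest on Option B = 120 × $696.53 − $61,000 = $22,583.60.
Option B is lower by $44,394.00.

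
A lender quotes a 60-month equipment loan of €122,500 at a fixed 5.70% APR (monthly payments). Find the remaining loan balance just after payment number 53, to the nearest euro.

€16,150

With monthly rate i = 5.7%/12 = 0.0047500, the balance after k of n payments is P · [(1+i)^n − (1+i)^k] / [(1+i)^n − 1].
(1+0.0047500)^60 = 1.32886509 and (1+0.0047500)^53 = 1.28550801, so the balance is 122,500 × (1.32886509 − 1.28550801) / (1.32886509 − 1) = €16,150.21.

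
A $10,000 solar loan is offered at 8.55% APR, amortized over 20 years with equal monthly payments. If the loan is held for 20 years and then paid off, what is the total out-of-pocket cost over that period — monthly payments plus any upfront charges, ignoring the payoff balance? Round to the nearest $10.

Monthly rate = 8.55%/12 = 0.0071250; payment = 10,000 × 0.0071250 / (1 − (1+0.0071250)^−240) = $87.10.
Total outlay = 240 × $87.10 = $20,904.00.

$20,900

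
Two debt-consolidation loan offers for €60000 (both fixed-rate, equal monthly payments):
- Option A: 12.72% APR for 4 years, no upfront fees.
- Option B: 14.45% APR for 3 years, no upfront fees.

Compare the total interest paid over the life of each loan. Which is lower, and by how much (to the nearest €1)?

Option B by €2,567

Option A: at 12.72% the monthly rate is 0.0106000, so the payment is 60,000 × 0.0106000 / (1 − 1.0106000^−48) = €1,601.32.
Total interest on Option A = 48 × €1,601.32 − €60,000 = €16,863.36.
Option B: at 14.45% the monthly rate is 0.0120417, so the payment is 60,000 × 0.0120417 / (1 − 1.0120417^−36) = €2,063.80.
Total interest on Option B = 36 × €2,063.80 − €60,000 = €14,296.80.
Option B is lower by €2,566.56.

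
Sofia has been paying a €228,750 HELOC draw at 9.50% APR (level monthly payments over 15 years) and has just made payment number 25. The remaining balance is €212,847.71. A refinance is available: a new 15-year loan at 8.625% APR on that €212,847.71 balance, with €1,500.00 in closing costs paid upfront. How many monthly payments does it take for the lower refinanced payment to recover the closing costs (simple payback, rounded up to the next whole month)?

Current payment = 228,750 × 9.5%/12 / (1 − (1+0.0079167)^−180) = €2,388.66.
Refinanced payment = 212,847.71 × 0.0071875 / (1 − (1+0.0071875)^−180) = €2,111.62.
Monthly savings = €2,388.66 − €2,111.62 = €277.04.
Break-even = €1,500.00 / €277.04 = 5.41 → 6 months.

6 months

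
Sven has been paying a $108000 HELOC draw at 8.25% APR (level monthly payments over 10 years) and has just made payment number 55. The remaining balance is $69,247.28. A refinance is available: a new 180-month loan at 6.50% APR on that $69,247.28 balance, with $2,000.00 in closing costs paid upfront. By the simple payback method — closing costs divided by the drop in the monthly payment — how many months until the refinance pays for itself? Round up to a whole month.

Current payment = 108,000 × 8.25%/12 / (1 − (1+0.0068750)^−120) = $1,324.65.
Refinanced payment = 69,247.28 × 0.0054167 / (1 − (1+0.0054167)^−180) = $603.22.
Monthly savings = $1,324.65 − $603.22 = $721.43.
Break-even = $2,000.00 / $721.43 = 2.77 → 3 months.

3 months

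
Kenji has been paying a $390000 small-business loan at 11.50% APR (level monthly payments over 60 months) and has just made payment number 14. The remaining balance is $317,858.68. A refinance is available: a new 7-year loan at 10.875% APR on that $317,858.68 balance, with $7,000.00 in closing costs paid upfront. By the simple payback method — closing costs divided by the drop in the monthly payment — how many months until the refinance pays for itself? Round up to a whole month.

3 months

Current payment = 390,000 × 11.5%/12 / (1 − (1+0.0095833)^−60) = $8,577.12.
Refinanced payment = 317,858.68 × 0.0090625 / (1 − (1+0.0090625)^−84) = $5,421.65.
Monthly savings = $8,577.12 − $5,421.65 = $3,155.47.
Break-even = $7,000.00 / $3,155.47 = 2.22 → 3 months.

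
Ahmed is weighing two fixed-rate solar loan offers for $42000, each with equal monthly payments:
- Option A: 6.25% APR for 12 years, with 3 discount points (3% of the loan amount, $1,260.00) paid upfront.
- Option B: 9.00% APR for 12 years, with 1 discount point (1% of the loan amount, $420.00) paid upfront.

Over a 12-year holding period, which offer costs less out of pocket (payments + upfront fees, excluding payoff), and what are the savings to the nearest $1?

Option A: monthly rate = 6.25%/12 = 0.0052083; payment = 42,000 × 0.0052083 / (1 − (1+0.0052083)^−144) = $415.31.
Option B: monthly rate = 9%/12 = 0.0075000; payment = 42,000 × 0.0075000 / (1 − (1+0.0075000)^−144) = $477.97.
Over 144 months: Option A costs 144 × $415.31 + $1,260.00 = $61,064.64; Option B costs 144 × $477.97 + $420.00 = $69,247.68.
Option A is cheaper by $69,247.68 − $61,064.64 = $8,183.04.

Option A by $8,183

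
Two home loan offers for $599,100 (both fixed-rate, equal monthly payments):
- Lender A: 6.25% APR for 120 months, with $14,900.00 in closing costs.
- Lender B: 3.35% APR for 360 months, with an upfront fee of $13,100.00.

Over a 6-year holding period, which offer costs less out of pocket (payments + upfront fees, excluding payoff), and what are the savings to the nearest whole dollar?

Lender A: monthly rate = 6.25%/12 = 0.0052083; payment = 599,100 × 0.0052083 / (1 − (1+0.0052083)^−120) = $6,726.70.
Lender B: at 3.35% the monthly rate is 0.0027917, so the payment is 599,100 × 0.0027917 / (1 − 1.0027917^−360) = $2,640.31.
Over 72 months: Lender A costs 72 × $6,726.70 + $14,900.00 = $499,222.40; Lender B costs 72 × $2,640.31 + $13,100.00 = $203,202.32.
Lender B is cheaper by $499,222.40 − $203,202.32 = $296,020.08.

Lender B by $296,020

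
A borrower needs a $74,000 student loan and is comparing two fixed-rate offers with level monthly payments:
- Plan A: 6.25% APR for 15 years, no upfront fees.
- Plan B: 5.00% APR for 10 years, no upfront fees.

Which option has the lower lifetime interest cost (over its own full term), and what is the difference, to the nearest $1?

Plan A: monthly rate = 6.25%/12 = 0.0052083; payment = 74,000 × 0.0052083 / (1 − (1+0.0052083)^−180) = $634.49.
Total interest on Plan A = 180 × $634.49 − $74,000 = $40,208.20.
Plan B: monthly rate = 5%/12 = 0.0041667; payment = 74,000 × 0.0041667 / (1 − (1+0.0041667)^−120) = $784.88.
Total interest on Plan B = 120 × $784.88 − $74,000 = $20,185.60.
Plan B is lower by $20,022.60.

Plan B by $20,023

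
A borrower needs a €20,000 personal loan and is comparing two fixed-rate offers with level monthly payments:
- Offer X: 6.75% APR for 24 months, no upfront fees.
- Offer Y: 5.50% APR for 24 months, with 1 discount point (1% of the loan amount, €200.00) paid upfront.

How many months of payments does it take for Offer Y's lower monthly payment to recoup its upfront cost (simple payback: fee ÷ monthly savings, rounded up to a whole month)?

Offer X: at 6.75% the monthly rate is 0.0056250, so the payment is 20,000 × 0.0056250 / (1 − 1.0056250^−24) = €893.19.
Offer Y: at 5.50% the monthly rate is 0.0045833, so the payment is 20,000 × 0.0045833 / (1 − 1.0045833^−24) = €881.91.
Monthly savings = €893.19 − €881.91 = €11.28.
Break-even = €200.00 / €11.28 = 17.73 → 18 months.

18 months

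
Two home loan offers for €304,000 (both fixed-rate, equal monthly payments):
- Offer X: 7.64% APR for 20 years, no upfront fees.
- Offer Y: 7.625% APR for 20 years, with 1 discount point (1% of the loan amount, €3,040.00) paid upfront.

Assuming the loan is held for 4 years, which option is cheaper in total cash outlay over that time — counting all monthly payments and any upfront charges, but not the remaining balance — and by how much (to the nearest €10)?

Offer X by €2,910

Offer X: monthly rate = 7.64%/12 = 0.0063667; payment = 304,000 × 0.0063667 / (1 − (1+0.0063667)^−240) = €2,475.09.
Offer Y: monthly rate = 7.625%/12 = 0.0063542; payment = 304,000 × 0.0063542 / (1 − (1+0.0063542)^−240) = €2,472.29.
Over 48 months: Offer X costs 48 × €2,475.09 = €118,804.32; Offer Y costs 48 × €2,472.29 + €3,040.00 = €121,709.92.
Offer X is cheaper by €121,709.92 − €118,804.32 = €2,905.60.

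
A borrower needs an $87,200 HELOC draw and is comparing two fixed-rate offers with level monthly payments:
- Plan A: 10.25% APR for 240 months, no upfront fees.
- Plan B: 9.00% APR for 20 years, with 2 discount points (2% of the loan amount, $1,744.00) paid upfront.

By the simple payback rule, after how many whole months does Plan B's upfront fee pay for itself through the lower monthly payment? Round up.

Plan A: monthly rate = 10.25%/12 = 0.0085417; payment = 87,200 × 0.0085417 / (1 − (1+0.0085417)^−240) = $855.99.
Plan B: at 9.00% the monthly rate is 0.0075000, so the payment is 87,200 × 0.0075000 / (1 − 1.0075000^−240) = $784.56.
Monthly savings = $855.99 − $784.56 = $71.43.
Break-even = $1,744.00 / $71.43 = 24.42 → 25 months.

25 months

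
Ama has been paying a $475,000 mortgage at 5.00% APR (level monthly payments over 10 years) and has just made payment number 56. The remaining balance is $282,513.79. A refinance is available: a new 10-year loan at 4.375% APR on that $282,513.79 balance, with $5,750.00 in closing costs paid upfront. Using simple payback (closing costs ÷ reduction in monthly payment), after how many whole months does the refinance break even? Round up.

3 months

Current payment = 475,000 × 5%/12 / (1 − (1+0.0041667)^−120) = $5,038.11.
Refinanced payment = 282,513.79 × 0.0036458 / (1 − (1+0.0036458)^−120) = $2,910.93.
Monthly savings = $5,038.11 − $2,910.93 = $2,127.18.
Break-even = $5,750.00 / $2,127.18 = 2.70 → 3 months.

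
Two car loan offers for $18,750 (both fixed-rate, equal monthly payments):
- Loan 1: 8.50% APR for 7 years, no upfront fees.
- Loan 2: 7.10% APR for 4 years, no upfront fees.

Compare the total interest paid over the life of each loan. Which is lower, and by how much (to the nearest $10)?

Loan 2 by $3,350

Loan 1: monthly rate = 8.5%/12 = 0.0070833; payment = 18,750 × 0.0070833 / (1 − (1+0.0070833)^−84) = $296.93.
Total interest on Loan 1 = 84 × $296.93 − $18,750 = $6,192.12.
Loan 2: monthly rate = 7.1%/12 = 0.0059167; payment = 18,750 × 0.0059167 / (1 − (1+0.0059167)^−48) = $449.86.
Total interest on Loan 2 = 48 × $449.86 − $18,750 = $2,843.28.
Loan 2 is lower by $3,348.84.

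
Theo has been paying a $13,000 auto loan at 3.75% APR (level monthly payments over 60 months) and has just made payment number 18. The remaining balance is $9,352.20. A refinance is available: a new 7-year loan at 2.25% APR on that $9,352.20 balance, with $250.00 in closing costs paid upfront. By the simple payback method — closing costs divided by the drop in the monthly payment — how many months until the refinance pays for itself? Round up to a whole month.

Current payment = 13,000 × 3.75%/12 / (1 − (1+0.0031250)^−60) = $237.95.
Refinanced payment = 9,352.20 × 0.0018750 / (1 − (1+0.0018750)^−84) = $120.44.
Monthly savings = $237.95 − $120.44 = $117.51.
Break-even = $250.00 / $117.51 = 2.13 → 3 months.

3 months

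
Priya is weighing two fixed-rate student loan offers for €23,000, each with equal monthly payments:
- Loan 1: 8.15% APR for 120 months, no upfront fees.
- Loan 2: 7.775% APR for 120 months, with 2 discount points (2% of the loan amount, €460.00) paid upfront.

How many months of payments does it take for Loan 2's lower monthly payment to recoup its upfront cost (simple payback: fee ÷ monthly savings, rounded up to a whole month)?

Loan 1: monthly rate = 8.15%/12 = 0.0067917; payment = 23,000 × 0.0067917 / (1 − (1+0.0067917)^−120) = €280.88.
Loan 2: monthly rate = 7.775%/12 = 0.0064792; payment = 23,000 × 0.0064792 / (1 − (1+0.0064792)^−120) = €276.33.
Monthly savings = €280.88 − €276.33 = €4.55.
Break-even = €460.00 / €4.55 = 101.10 → 102 months.

102 months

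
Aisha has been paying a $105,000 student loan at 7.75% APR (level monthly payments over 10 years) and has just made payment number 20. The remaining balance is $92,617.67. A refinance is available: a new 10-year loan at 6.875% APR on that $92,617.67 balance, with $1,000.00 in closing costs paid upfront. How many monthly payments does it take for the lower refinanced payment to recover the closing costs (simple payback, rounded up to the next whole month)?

6 months

Current payment = 105,000 × 7.75%/12 / (1 − (1+0.0064583)^−120) = $1,260.11.
Refinanced payment = 92,617.67 × 0.0057292 / (1 − (1+0.0057292)^−120) = $1,069.41.
Monthly savings = $1,260.11 − $1,069.41 = $190.70.
Break-even = $1,000.00 / $190.70 = 5.24 → 6 months.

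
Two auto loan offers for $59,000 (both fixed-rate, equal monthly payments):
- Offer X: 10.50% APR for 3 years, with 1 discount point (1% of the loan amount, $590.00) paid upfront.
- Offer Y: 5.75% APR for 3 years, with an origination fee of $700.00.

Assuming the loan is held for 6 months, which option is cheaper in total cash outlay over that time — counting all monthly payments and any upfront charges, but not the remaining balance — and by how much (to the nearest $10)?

Offer Y by $670

Offer X: at 10.50% the monthly rate is 0.0087500, so the payment is 59,000 × 0.0087500 / (1 − 1.0087500^−36) = $1,917.64.
Offer Y: at 5.75% the monthly rate is 0.0047917, so the payment is 59,000 × 0.0047917 / (1 − 1.0047917^−36) = $1,788.22.
Over 6 months: Offer X costs 6 × $1,917.64 + $590.00 = $12,095.84; Offer Y costs 6 × $1,788.22 + $700.00 = $11,429.32.
Offer Y is cheaper by $12,095.84 − $11,429.32 = $666.52.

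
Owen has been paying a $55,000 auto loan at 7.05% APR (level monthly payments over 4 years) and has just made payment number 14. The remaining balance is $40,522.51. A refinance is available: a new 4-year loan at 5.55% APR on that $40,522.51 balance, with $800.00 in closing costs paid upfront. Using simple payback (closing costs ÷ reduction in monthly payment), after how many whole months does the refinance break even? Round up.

Current payment = 55,000 × 7.05%/12 / (1 − (1+0.0058750)^−48) = $1,318.32.
Refinanced payment = 40,522.51 × 0.0046250 / (1 − (1+0.0046250)^−48) = $943.33.
Monthly savings = $1,318.32 − $943.33 = $374.99.
Break-even = $800.00 / $374.99 = 2.13 → 3 months.

3 months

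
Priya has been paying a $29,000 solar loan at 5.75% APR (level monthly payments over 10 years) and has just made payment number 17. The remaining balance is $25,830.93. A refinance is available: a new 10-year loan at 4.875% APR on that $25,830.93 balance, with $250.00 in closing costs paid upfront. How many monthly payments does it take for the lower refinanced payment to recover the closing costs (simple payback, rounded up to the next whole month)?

Current payment = 29,000 × 5.75%/12 / (1 − (1+0.0047917)^−120) = $318.33.
Refinanced payment = 25,830.93 × 0.0040625 / (1 − (1+0.0040625)^−120) = $272.40.
Monthly savings = $318.33 − $272.40 = $45.93.
Break-even = $250.00 / $45.93 = 5.44 → 6 months.

6 months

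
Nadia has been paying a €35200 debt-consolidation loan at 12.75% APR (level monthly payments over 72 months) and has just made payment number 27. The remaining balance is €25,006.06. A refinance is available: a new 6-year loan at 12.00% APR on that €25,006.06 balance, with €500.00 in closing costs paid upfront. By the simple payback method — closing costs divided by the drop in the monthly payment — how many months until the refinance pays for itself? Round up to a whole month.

Current payment = 35,200 × 12.75%/12 / (1 − (1+0.0106250)^−72) = €701.97.
Refinanced payment = 25,006.06 × 0.0100000 / (1 − (1+0.0100000)^−72) = €488.87.
Monthly savings = €701.97 − €488.87 = €213.10.
Break-even = €500.00 / €213.10 = 2.35 → 3 months.

3 months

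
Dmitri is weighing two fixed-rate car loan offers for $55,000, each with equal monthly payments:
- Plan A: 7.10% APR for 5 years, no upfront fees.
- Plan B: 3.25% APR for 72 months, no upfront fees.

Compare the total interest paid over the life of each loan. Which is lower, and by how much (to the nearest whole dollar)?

Plan B by $4,889

Plan A: monthly rate = 7.1%/12 = 0.0059167; payment = 55,000 × 0.0059167 / (1 − (1+0.0059167)^−60) = $1,091.66.
Total interest on Plan A = 60 × $1,091.66 − $55,000 = $10,499.60.
Plan B: at 3.25% the monthly rate is 0.0027083, so the payment is 55,000 × 0.0027083 / (1 − 1.0027083^−72) = $841.82.
Total interest on Plan B = 72 × $841.82 − $55,000 = $5,611.04.
Plan B is lower by $4,888.56.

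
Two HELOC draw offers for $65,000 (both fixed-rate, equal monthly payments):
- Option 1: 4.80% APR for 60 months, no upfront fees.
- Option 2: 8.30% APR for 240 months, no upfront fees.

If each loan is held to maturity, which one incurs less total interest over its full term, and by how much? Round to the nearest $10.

Option 1: at 4.80% the monthly rate is 0.0040000, so the payment is 65,000 × 0.0040000 / (1 − 1.0040000^−60) = $1,220.68.
Total interest on Option 1 = 60 × $1,220.68 − $65,000 = $8,240.80.
Option 2: monthly rate = 8.3%/12 = 0.0069167; payment = 65,000 × 0.0069167 / (1 − (1+0.0069167)^−240) = $555.88.
Total interest on Option 2 = 240 × $555.88 − $65,000 = $68,411.20.
Option 1 is lower by $60,170.40.

Option 1 by $60,170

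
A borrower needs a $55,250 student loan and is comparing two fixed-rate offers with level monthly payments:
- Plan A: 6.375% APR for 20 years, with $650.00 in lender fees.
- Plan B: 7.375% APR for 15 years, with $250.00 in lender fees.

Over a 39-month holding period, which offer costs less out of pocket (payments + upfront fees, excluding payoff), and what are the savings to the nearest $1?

Plan A by $3,515

Plan A: monthly rate = 6.375%/12 = 0.0053125; payment = 55,250 × 0.0053125 / (1 − (1+0.0053125)^−240) = $407.87.
Plan B: at 7.375% the monthly rate is 0.0061458, so the payment is 55,250 × 0.0061458 / (1 − 1.0061458^−180) = $508.26.
Over 39 months: Plan A costs 39 × $407.87 + $650.00 = $16,556.93; Plan B costs 39 × $508.26 + $250.00 = $20,072.14.
Plan A is cheaper by $20,072.14 − $16,556.93 = $3,515.21.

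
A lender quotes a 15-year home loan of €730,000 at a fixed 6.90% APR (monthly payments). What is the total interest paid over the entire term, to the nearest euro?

€443,726

At 6.90% the monthly rate is 0.0057500, so the payment is 730,000 × 0.0057500 / (1 − 1.0057500^−180) = €6,520.70.
Total paid = 180 × €6,520.70 = €1,173,726.00; interest = €1,173,726.00 − €730,000 = €443,726.00.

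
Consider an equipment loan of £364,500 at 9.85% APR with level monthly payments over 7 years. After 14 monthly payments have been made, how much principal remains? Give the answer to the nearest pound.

£319,726

With monthly rate i = 9.85%/12 = 0.0082083, the balance after k of n payments is P · [(1+i)^n − (1+i)^k] / [(1+i)^n − 1].
(1+0.0082083)^84 = 1.98711844 and (1+0.0082083)^14 = 1.12125388, so the balance is 364,500 × (1.98711844 − 1.12125388) / (1.98711844 − 1) = £319,726.20.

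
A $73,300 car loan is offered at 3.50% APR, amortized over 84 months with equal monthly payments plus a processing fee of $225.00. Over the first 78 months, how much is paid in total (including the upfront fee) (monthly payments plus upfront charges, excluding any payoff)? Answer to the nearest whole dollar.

$77,066

At 3.50% the monthly rate is 0.0029167, so the payment is 73,300 × 0.0029167 / (1 − 1.0029167^−84) = $985.14.
Total outlay = 78 × $985.14 + $225.00 = $77,065.92.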